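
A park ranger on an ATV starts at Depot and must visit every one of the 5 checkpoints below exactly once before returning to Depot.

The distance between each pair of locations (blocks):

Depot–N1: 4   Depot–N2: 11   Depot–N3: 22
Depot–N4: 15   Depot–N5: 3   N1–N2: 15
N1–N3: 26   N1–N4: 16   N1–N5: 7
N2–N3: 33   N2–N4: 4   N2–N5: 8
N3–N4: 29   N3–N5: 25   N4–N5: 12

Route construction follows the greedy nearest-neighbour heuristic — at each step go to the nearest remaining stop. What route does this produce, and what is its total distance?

Nearest-neighbour total = 80 blocks; route Depot → N5 → N1 → N2 → N4 → N3 → Depot.

From Depot: distances to unvisited — N5=3, N1=4, N2=11, N4=15, N3=22. Nearest is N5 (3).
From N5: distances to unvisited — N1=7, N2=8, N4=12, N3=25. Nearest is N1 (7).
From N1: distances to unvisited — N2=15, N4=16, N3=26. Nearest is N2 (15).
From N2: distances to unvisited — N4=4, N3=33. Nearest is N4 (4).
From N4: distances to unvisited — N3=29. Nearest is N3 (29).
Return N3→Depot: 22.
Total = 3 + 7 + 15 + 4 + 29 + 22 = 80.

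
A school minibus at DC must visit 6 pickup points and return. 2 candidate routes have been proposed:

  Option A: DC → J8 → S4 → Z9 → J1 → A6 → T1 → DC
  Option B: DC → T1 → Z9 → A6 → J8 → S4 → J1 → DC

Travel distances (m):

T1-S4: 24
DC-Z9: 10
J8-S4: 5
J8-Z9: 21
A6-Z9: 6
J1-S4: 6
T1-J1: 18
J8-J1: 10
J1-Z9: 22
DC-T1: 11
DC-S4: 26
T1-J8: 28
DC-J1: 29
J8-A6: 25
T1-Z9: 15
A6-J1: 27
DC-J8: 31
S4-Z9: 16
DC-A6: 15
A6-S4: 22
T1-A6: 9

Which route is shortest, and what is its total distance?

Shortest is Option B, total 97 m.

Option A: 31 + 5 + 16 + 22 + 27 + 9 + 11 = 121
Option B: 11 + 15 + 6 + 25 + 5 + 6 + 29 = 97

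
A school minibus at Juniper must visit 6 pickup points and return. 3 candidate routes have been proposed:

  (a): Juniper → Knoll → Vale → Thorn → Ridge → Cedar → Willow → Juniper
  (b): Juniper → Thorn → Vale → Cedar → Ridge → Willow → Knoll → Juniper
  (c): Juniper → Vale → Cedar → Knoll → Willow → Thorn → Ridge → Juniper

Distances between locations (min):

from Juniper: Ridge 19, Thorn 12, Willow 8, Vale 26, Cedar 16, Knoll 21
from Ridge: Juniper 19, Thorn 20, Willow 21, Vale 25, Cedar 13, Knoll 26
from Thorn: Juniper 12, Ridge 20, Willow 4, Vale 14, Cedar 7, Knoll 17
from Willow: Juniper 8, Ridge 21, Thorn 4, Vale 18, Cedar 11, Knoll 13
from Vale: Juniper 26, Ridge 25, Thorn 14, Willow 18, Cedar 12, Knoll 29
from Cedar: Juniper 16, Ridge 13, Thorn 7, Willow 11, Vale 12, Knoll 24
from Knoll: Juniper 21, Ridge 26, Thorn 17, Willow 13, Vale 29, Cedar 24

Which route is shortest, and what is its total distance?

106 min — (b) is the shortest.

(a): 21 + 29 + 14 + 20 + 13 + 11 + 8 = 116
(b): 12 + 14 + 12 + 13 + 21 + 13 + 21 = 106
(c): 26 + 12 + 24 + 13 + 4 + 20 + 19 = 118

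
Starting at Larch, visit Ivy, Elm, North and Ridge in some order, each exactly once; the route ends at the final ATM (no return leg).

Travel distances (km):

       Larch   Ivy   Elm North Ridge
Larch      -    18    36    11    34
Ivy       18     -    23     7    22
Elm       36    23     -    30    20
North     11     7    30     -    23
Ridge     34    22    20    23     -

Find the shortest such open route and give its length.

Shortest open route: 60 km.

There are 4! = 24 possible orderings.
Larch - Ivy - Elm - North - Ridge: 18+23+30+23 = 94
Larch - Ivy - Elm - Ridge - North: 18+23+20+23 = 84
Larch - Ivy - North - Elm - Ridge: 18+7+30+20 = 75
Larch - Ivy - North - Ridge - Elm: 18+7+23+20 = 68
Larch - Ivy - Ridge - Elm - North: 18+22+20+30 = 90
Larch - Ivy - Ridge - North - Elm: 18+22+23+30 = 93
Larch - Elm - Ivy - North - Ridge: 36+23+7+23 = 89
Larch - Elm - Ivy - Ridge - North: 36+23+22+23 = 104
Larch - Elm - North - Ivy - Ridge: 36+30+7+22 = 95
Larch - Elm - North - Ridge - Ivy: 36+30+23+22 = 111
Larch - Elm - Ridge - Ivy - North: 36+20+22+7 = 85
Larch - Elm - Ridge - North - Ivy: 36+20+23+7 = 86
Larch - North - Ivy - Elm - Ridge: 11+7+23+20 = 61
Larch - North - Ivy - Ridge - Elm: 11+7+22+20 = 60
… (10 more)
The minimum is 60.
One shortest path: Larch → North → Ivy → Ridge → Elm.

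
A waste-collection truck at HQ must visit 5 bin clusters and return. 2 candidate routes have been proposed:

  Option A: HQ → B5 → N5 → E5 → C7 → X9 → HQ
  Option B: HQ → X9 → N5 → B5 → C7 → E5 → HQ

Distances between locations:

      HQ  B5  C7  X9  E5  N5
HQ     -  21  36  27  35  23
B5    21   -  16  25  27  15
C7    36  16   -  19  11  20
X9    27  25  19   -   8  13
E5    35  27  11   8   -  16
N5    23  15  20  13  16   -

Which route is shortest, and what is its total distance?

Option A: 21 + 15 + 16 + 11 + 19 + 27 = 109
Option B: 27 + 13 + 15 + 16 + 11 + 35 = 117

109 — Option A is the shortest.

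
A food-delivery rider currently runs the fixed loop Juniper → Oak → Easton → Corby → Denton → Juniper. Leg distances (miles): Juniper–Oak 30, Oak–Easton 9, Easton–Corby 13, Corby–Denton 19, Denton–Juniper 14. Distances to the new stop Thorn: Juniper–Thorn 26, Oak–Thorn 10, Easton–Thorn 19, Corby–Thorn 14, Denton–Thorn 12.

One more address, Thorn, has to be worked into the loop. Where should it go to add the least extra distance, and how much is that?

Insertion cost between consecutive stops i–j is d(i,Thorn) + d(Thorn,j) − d(i,j):
  between Juniper and Oak: 26 + 10 − 30 = 6
  between Oak and Easton: 10 + 19 − 9 = 20
  between Easton and Corby: 19 + 14 − 13 = 20
  between Corby and Denton: 14 + 12 − 19 = 7
  between Denton and Juniper: 12 + 26 − 14 = 24
Cheapest insertion is between Juniper and Oak, adding 6.
New total = 85 + 6 = 91.

Minimum extra distance: 6 miles, inserting Thorn between Juniper and Oak.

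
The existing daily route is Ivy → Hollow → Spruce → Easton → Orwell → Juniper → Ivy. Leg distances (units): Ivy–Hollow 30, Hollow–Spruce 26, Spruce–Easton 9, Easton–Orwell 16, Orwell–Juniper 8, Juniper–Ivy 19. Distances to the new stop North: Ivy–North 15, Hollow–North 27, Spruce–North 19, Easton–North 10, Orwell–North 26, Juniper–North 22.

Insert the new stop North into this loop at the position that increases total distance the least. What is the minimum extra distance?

Adding 12 by placing North on the Ivy–Hollow leg.

Insertion cost between consecutive stops i–j is d(i,North) + d(North,j) − d(i,j):
  between Ivy and Hollow: 15 + 27 − 30 = 12
  between Hollow and Spruce: 27 + 19 − 26 = 20
  between Spruce and Easton: 19 + 10 − 9 = 20
  between Easton and Orwell: 10 + 26 − 16 = 20
  between Orwell and Juniper: 26 + 22 − 8 = 40
  between Juniper and Ivy: 22 + 15 − 19 = 18
Cheapest insertion is between Ivy and Hollow, adding 12.
New total = 108 + 12 = 120.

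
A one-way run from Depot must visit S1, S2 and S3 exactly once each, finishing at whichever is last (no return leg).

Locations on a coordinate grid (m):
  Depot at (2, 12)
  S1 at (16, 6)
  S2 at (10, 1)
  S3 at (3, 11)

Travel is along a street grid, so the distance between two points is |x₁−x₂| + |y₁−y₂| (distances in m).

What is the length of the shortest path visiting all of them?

Minimum one-way distance = 30 m.

There are 3! = 6 possible orderings.
Depot→S1→S2→S3: 20+11+17 = 48
Depot→S1→S3→S2: 20+18+17 = 55
Depot→S2→S1→S3: 19+11+18 = 48
Depot→S2→S3→S1: 19+17+18 = 54
Depot→S3→S1→S2: 2+18+11 = 31
Depot→S3→S2→S1: 2+17+11 = 30
The minimum is 30.
One shortest path: Depot → S3 → S2 → S1.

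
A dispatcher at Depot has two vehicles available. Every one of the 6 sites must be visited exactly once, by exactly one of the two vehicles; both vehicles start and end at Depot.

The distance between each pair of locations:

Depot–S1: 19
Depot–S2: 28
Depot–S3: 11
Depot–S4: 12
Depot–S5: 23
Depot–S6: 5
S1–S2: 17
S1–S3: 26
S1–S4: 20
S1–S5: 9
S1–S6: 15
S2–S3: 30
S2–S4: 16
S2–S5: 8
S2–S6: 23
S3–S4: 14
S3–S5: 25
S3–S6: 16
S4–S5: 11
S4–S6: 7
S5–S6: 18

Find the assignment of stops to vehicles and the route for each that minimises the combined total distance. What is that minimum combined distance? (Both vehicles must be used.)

Minimum combined distance: 86.

Try each way of splitting the stops between the two vehicles (each non-empty) and, for each split, find the best tour for each vehicle:
  {S1} + {S2, S3, S4, S5, S6}: 38 + 72 = 110
  {S2} + {S1, S3, S4, S5, S6}: 56 + 65 = 121
  {S1, S2} + {S3, S4, S5, S6}: 64 + 59 = 123
  {S3} + {S1, S2, S4, S5, S6}: 22 + 64 = 86
  {S1, S3} + {S2, S4, S5, S6}: 56 + 59 = 115
  {S2, S3} + {S1, S4, S5, S6}: 69 + 51 = 120
  … (31 splits in total)
Best: vehicle 1 Depot → S3 → Depot = 22; vehicle 2 Depot → S1 → S5 → S2 → S4 → S6 → Depot = 64; combined 86.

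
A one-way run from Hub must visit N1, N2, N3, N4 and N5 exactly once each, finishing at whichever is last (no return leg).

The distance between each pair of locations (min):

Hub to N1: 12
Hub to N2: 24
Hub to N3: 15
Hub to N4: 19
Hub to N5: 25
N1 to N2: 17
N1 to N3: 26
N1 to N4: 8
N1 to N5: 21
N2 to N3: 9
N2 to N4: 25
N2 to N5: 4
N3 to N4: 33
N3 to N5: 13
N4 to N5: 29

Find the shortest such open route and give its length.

There are 5! = 120 possible orderings.
Hub → N1 → N2 → N3 → N4 → N5: 12+17+9+33+29 = 100
Hub → N1 → N2 → N3 → N5 → N4: 12+17+9+13+29 = 80
Hub → N1 → N2 → N4 → N3 → N5: 12+17+25+33+13 = 100
Hub → N1 → N2 → N4 → N5 → N3: 12+17+25+29+13 = 96
Hub → N1 → N2 → N5 → N3 → N4: 12+17+4+13+33 = 79
Hub → N1 → N2 → N5 → N4 → N3: 12+17+4+29+33 = 95
Hub → N1 → N3 → N2 → N4 → N5: 12+26+9+25+29 = 101
Hub → N1 → N3 → N2 → N5 → N4: 12+26+9+4+29 = 80
Hub → N1 → N3 → N4 → N2 → N5: 12+26+33+25+4 = 100
Hub → N1 → N3 → N4 → N5 → N2: 12+26+33+29+4 = 104
Hub → N1 → N3 → N5 → N2 → N4: 12+26+13+4+25 = 80
Hub → N1 → N3 → N5 → N4 → N2: 12+26+13+29+25 = 105
Hub → N1 → N4 → N2 → N3 → N5: 12+8+25+9+13 = 67
Hub → N1 → N4 → N2 → N5 → N3: 12+8+25+4+13 = 62
… (106 more)
Hub → N3 → N2 → N5 → N1 → N4: 15+9+4+21+8 = 57  ← best
The minimum is 57.
One shortest path: Hub → N3 → N2 → N5 → N1 → N4.

57 min — the minimum one-way total.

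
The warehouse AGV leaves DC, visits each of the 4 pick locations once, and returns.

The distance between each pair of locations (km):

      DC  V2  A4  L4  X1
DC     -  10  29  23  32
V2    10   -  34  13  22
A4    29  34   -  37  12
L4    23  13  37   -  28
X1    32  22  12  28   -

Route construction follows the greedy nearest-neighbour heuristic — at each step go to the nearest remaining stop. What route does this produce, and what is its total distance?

At DC the remaining stops are V2 10, L4 23, A4 29, X1 32; go to V2.
At V2 the remaining stops are L4 13, X1 22, A4 34; go to L4.
At L4 the remaining stops are X1 28, A4 37; go to X1.
At X1 the remaining stops are A4 12; go to A4.
Return A4→DC: 29.
Total = 10 + 13 + 28 + 12 + 29 = 92.

Total distance 92 km via the nearest-neighbour route DC → V2 → L4 → X1 → A4 → DC.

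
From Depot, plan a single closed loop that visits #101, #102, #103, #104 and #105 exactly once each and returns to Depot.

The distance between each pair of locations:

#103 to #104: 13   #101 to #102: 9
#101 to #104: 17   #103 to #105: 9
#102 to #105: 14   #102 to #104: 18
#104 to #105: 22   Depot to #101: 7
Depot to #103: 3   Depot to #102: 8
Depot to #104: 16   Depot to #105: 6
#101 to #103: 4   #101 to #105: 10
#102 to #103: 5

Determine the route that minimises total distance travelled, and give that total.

59 — the shortest possible round trip.

With 5 stops there are 5!/2 = 60 distinct round trips (a route and its reverse cost the same).
Depot→#101→#102→#103→#104→#105→Depot: 7+9+5+13+22+6 = 62
Depot→#101→#102→#103→#105→#104→Depot: 7+9+5+9+22+16 = 68
Depot→#101→#102→#104→#103→#105→Depot: 7+9+18+13+9+6 = 62
Depot→#101→#102→#104→#105→#103→Depot: 7+9+18+22+9+3 = 68
Depot→#101→#102→#105→#103→#104→Depot: 7+9+14+9+13+16 = 68
Depot→#101→#102→#105→#104→#103→Depot: 7+9+14+22+13+3 = 68
Depot→#101→#103→#102→#104→#105→Depot: 7+4+5+18+22+6 = 62
Depot→#101→#103→#102→#105→#104→Depot: 7+4+5+14+22+16 = 68
Depot→#101→#103→#104→#102→#105→Depot: 7+4+13+18+14+6 = 62
Depot→#101→#103→#104→#105→#102→Depot: 7+4+13+22+14+8 = 68
Depot→#101→#103→#105→#102→#104→Depot: 7+4+9+14+18+16 = 68
Depot→#101→#103→#105→#104→#102→Depot: 7+4+9+22+18+8 = 68
Depot→#101→#104→#102→#103→#105→Depot: 7+17+18+5+9+6 = 62
Depot→#101→#104→#102→#105→#103→Depot: 7+17+18+14+9+3 = 68
… (46 more)
Depot→#102→#103→#104→#101→#105→Depot: 8+5+13+17+10+6 = 59  ← best
The minimum is 59.
One optimal route: Depot → #102 → #103 → #104 → #101 → #105 → Depot (or its reverse).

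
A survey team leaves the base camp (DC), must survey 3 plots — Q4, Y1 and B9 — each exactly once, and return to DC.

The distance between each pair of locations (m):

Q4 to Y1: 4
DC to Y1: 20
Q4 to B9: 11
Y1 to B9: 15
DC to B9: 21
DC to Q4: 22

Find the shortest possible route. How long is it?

With 3 stops there are 3!/2 = 3 distinct round trips (a route and its reverse cost the same).
DC - Q4 - Y1 - B9 - DC: 22+4+15+21 = 62
DC - Q4 - B9 - Y1 - DC: 22+11+15+20 = 68
DC - Y1 - Q4 - B9 - DC: 20+4+11+21 = 56
The minimum is 56.
One optimal route: DC → Y1 → Q4 → B9 → DC (or its reverse).

56 m — the shortest possible round trip.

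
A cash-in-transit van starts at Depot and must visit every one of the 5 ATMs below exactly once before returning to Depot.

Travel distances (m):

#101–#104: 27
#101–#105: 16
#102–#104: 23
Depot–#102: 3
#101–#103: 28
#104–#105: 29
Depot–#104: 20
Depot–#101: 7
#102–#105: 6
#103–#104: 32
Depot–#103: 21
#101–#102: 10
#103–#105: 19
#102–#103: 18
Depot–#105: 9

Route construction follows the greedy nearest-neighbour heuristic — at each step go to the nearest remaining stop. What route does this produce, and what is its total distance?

Nearest-neighbour total = 105 m; route Depot → #102 → #105 → #101 → #104 → #103 → Depot.

At Depot the remaining stops are #102 3, #101 7, #105 9, #104 20, #103 21; go to #102.
At #102 the remaining stops are #105 6, #101 10, #103 18, #104 23; go to #105.
At #105 the remaining stops are #101 16, #103 19, #104 29; go to #101.
At #101 the remaining stops are #104 27, #103 28; go to #104.
At #104 the remaining stops are #103 32; go to #103.
Return #103→Depot: 21.
Total = 3 + 6 + 16 + 27 + 32 + 21 = 105.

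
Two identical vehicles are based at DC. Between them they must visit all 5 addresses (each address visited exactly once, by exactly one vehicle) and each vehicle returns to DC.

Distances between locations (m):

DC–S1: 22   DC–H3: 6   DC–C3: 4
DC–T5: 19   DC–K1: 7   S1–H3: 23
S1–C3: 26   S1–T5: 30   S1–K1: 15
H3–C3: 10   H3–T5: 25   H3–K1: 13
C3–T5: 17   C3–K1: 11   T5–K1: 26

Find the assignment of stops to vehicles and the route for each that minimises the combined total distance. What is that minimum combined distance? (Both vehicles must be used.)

85 m — the smallest possible combined total.

There are 2^4 − 1 = 15 ways to divide the 5 stops into two non-empty groups. For each, the best each vehicle can do is its own shortest tour through its group:
  {S1} + {H3, C3, T5, K1}: 44 + 66 = 110
  {H3} + {S1, C3, T5, K1}: 12 + 73 = 85
  {S1, H3} + {C3, T5, K1}: 51 + 54 = 105
  {C3} + {S1, H3, T5, K1}: 8 + 83 = 91
  {S1, C3} + {H3, T5, K1}: 52 + 64 = 116
  {H3, C3} + {S1, T5, K1}: 20 + 71 = 91
  … (15 splits in total)
Best: vehicle 1 DC → H3 → DC = 12; vehicle 2 DC → C3 → T5 → S1 → K1 → DC = 73; combined 85.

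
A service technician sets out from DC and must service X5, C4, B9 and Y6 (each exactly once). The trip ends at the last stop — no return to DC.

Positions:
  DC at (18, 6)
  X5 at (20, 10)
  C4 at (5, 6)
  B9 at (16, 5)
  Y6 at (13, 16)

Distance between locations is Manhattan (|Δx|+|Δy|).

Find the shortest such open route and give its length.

There are 4! = 24 possible orderings.
DC→X5→C4→B9→Y6: 6+19+12+14 = 51
DC→X5→C4→Y6→B9: 6+19+18+14 = 57
DC→X5→B9→C4→Y6: 6+9+12+18 = 45
DC→X5→B9→Y6→C4: 6+9+14+18 = 47
DC→X5→Y6→C4→B9: 6+13+18+12 = 49
DC→X5→Y6→B9→C4: 6+13+14+12 = 45
DC→C4→X5→B9→Y6: 13+19+9+14 = 55
DC→C4→X5→Y6→B9: 13+19+13+14 = 59
DC→C4→B9→X5→Y6: 13+12+9+13 = 47
DC→C4→B9→Y6→X5: 13+12+14+13 = 52
DC→C4→Y6→X5→B9: 13+18+13+9 = 53
DC→C4→Y6→B9→X5: 13+18+14+9 = 54
DC→B9→X5→C4→Y6: 3+9+19+18 = 49
DC→B9→X5→Y6→C4: 3+9+13+18 = 43
… (10 more)
The minimum is 43.
One shortest path: DC → B9 → X5 → Y6 → C4.

Shortest open route: 43.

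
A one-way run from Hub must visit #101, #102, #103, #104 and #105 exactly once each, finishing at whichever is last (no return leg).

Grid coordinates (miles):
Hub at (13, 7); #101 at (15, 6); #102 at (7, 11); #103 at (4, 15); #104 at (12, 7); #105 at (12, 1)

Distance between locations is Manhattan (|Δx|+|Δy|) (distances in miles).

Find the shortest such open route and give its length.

There are 5! = 120 possible orderings.
Hub - #101 - #102 - #103 - #104 - #105: 3+13+7+16+6 = 45
Hub - #101 - #102 - #103 - #105 - #104: 3+13+7+22+6 = 51
Hub - #101 - #102 - #104 - #103 - #105: 3+13+9+16+22 = 63
Hub - #101 - #102 - #104 - #105 - #103: 3+13+9+6+22 = 53
Hub - #101 - #102 - #105 - #103 - #104: 3+13+15+22+16 = 69
Hub - #101 - #102 - #105 - #104 - #103: 3+13+15+6+16 = 53
Hub - #101 - #103 - #102 - #104 - #105: 3+20+7+9+6 = 45
Hub - #101 - #103 - #102 - #105 - #104: 3+20+7+15+6 = 51
Hub - #101 - #103 - #104 - #102 - #105: 3+20+16+9+15 = 63
Hub - #101 - #103 - #104 - #105 - #102: 3+20+16+6+15 = 60
Hub - #101 - #103 - #105 - #102 - #104: 3+20+22+15+9 = 69
Hub - #101 - #103 - #105 - #104 - #102: 3+20+22+6+9 = 60
Hub - #101 - #104 - #102 - #103 - #105: 3+4+9+7+22 = 45
Hub - #101 - #104 - #102 - #105 - #103: 3+4+9+15+22 = 53
… (106 more)
Hub - #101 - #105 - #104 - #102 - #103: 3+8+6+9+7 = 33  ← best
The minimum is 33.
One shortest path: Hub → #101 → #105 → #104 → #102 → #103.

33 miles — the minimum one-way total.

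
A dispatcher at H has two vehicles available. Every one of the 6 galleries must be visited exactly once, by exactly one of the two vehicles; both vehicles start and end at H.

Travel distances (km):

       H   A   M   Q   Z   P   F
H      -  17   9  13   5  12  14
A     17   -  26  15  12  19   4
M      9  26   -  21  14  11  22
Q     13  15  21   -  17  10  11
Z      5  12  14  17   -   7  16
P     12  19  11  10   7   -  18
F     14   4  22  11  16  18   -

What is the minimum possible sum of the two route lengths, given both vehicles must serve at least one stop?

Try each way of splitting the stops between the two vehicles (each non-empty) and, for each split, find the best tour for each vehicle:
  {A} + {M, Q, Z, P, F}: 34 + 62 = 96
  {M} + {A, Q, Z, P, F}: 18 + 54 = 72
  {A, M} + {Q, Z, P, F}: 52 + 47 = 99
  {Q} + {A, M, Z, P, F}: 26 + 57 = 83
  {A, Q} + {M, Z, P, F}: 45 + 57 = 102
  {M, Q} + {A, Z, P, F}: 43 + 49 = 92
  … (31 splits in total)
Best: vehicle 1 H → M → H = 18; vehicle 2 H → A → F → Q → P → Z → H = 54; combined 72.

Minimum combined distance: 72 km.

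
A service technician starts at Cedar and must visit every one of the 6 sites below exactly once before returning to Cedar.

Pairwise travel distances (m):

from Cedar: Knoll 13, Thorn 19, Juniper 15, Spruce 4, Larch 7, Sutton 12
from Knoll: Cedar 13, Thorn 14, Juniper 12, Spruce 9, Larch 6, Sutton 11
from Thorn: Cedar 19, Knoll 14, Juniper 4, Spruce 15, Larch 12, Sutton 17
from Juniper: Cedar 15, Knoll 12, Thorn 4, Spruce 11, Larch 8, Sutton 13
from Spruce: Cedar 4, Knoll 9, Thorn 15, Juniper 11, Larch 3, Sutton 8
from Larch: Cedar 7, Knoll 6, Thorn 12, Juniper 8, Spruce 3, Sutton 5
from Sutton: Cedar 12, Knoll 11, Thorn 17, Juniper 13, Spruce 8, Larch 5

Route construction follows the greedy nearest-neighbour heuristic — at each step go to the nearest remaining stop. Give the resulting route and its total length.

From Cedar: distances to unvisited — Spruce=4, Larch=7, Sutton=12, Knoll=13, Juniper=15, Thorn=19. Nearest is Spruce (4).
From Spruce: distances to unvisited — Larch=3, Sutton=8, Knoll=9, Juniper=11, Thorn=15. Nearest is Larch (3).
From Larch: distances to unvisited — Sutton=5, Knoll=6, Juniper=8, Thorn=12. Nearest is Sutton (5).
From Sutton: distances to unvisited — Knoll=11, Juniper=13, Thorn=17. Nearest is Knoll (11).
From Knoll: distances to unvisited — Juniper=12, Thorn=14. Nearest is Juniper (12).
From Juniper: distances to unvisited — Thorn=4. Nearest is Thorn (4).
Return Thorn→Cedar: 19.
Total = 4 + 3 + 5 + 11 + 12 + 4 + 19 = 58.

58 m along Cedar → Spruce → Larch → Sutton → Knoll → Juniper → Thorn → Cedar.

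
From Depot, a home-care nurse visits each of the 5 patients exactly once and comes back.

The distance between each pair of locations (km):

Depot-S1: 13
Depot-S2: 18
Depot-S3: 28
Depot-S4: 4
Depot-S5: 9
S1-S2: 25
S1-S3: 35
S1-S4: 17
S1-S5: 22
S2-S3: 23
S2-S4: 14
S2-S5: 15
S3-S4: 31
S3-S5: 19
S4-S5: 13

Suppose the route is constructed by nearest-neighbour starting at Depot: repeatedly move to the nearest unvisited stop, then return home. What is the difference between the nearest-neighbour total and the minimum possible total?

From Depot: S4=4, S5=9, S1=13, S2=18, S3=28 → choose S4 (4).
From S4: S5=13, S2=14, S1=17, S3=31 → choose S5 (13).
From S5: S2=15, S3=19, S1=22 → choose S2 (15).
From S2: S3=23, S1=25 → choose S3 (23).
From S3: S1=35 → choose S1 (35).
NN route Depot → S4 → S5 → S2 → S3 → S1 → Depot costs 103.
Optimal: Depot → S1 → S4 → S2 → S3 → S5 → Depot costs 95 (by enumerating all 60 distinct tours).
Excess = 103 − 95 = 8.

Excess over optimum: 8 km.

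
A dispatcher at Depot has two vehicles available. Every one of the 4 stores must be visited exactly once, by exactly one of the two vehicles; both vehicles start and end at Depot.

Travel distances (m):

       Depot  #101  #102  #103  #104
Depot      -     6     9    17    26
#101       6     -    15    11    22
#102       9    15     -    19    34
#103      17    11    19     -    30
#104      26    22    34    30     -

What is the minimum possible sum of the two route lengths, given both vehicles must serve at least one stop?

Check every non-empty split of the stops between the two vehicles; for each half take its own optimal tour:
  {#101} + {#102, #103, #104}: 12 + 84 = 96
  {#102} + {#101, #103, #104}: 18 + 73 = 91
  {#101, #102} + {#103, #104}: 30 + 73 = 103
  {#103} + {#101, #102, #104}: 34 + 71 = 105
  {#101, #103} + {#102, #104}: 34 + 69 = 103
  {#102, #103} + {#101, #104}: 45 + 54 = 99
  … (7 splits in total)
Best: vehicle 1 Depot → #102 → Depot = 18; vehicle 2 Depot → #101 → #103 → #104 → Depot = 73; combined 91.

91 m — the smallest possible combined total.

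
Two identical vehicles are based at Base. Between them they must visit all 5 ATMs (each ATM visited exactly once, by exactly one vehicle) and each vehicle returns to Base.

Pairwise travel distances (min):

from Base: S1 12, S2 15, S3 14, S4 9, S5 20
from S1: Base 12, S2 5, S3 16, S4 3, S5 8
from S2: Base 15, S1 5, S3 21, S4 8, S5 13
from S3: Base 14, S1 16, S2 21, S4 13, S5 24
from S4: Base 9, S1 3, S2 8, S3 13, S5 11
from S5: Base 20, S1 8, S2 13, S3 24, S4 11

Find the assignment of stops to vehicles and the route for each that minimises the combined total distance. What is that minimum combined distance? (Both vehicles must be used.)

Minimum combined distance: 76 min.

Try each way of splitting the stops between the two vehicles (each non-empty) and, for each split, find the best tour for each vehicle:
  {S1} + {S2, S3, S4, S5}: 24 + 66 = 90
  {S2} + {S1, S3, S4, S5}: 30 + 58 = 88
  {S1, S2} + {S3, S4, S5}: 32 + 58 = 90
  {S3} + {S1, S2, S4, S5}: 28 + 48 = 76
  {S1, S3} + {S2, S4, S5}: 42 + 48 = 90
  {S2, S3} + {S1, S4, S5}: 50 + 40 = 90
  … (15 splits in total)
Best: vehicle 1 Base → S3 → Base = 28; vehicle 2 Base → S2 → S1 → S5 → S4 → Base = 48; combined 76.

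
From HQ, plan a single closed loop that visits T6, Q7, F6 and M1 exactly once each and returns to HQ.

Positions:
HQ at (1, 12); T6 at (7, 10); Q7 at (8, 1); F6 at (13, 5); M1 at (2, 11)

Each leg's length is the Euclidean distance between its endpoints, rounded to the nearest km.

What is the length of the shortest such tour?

HQ → T6 → Q7 → F6 → M1 → HQ: 6+9+6+13+1 = 35
HQ → T6 → Q7 → M1 → F6 → HQ: 6+9+12+13+14 = 54
HQ → T6 → F6 → Q7 → M1 → HQ: 6+8+6+12+1 = 33
HQ → T6 → F6 → M1 → Q7 → HQ: 6+8+13+12+13 = 52
HQ → T6 → M1 → Q7 → F6 → HQ: 6+5+12+6+14 = 43
HQ → T6 → M1 → F6 → Q7 → HQ: 6+5+13+6+13 = 43
HQ → Q7 → T6 → F6 → M1 → HQ: 13+9+8+13+1 = 44
HQ → Q7 → T6 → M1 → F6 → HQ: 13+9+5+13+14 = 54
HQ → Q7 → F6 → T6 → M1 → HQ: 13+6+8+5+1 = 33
HQ → Q7 → M1 → T6 → F6 → HQ: 13+12+5+8+14 = 52
HQ → F6 → T6 → Q7 → M1 → HQ: 14+8+9+12+1 = 44
HQ → F6 → Q7 → T6 → M1 → HQ: 14+6+9+5+1 = 35
The minimum is 33.
One optimal route: HQ → T6 → F6 → Q7 → M1 → HQ (or its reverse).

Shortest round trip = 33 km.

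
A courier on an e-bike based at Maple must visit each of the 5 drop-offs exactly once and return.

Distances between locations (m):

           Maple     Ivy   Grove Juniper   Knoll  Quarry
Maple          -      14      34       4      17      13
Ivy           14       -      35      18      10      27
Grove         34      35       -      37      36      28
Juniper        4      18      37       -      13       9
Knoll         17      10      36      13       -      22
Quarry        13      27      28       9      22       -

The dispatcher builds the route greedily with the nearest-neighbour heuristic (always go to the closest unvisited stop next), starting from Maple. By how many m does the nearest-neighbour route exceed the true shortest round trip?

Maple: Juniper=4, Quarry=13, Ivy=14, Knoll=17, Grove=34 ⇒ Juniper
Juniper: Quarry=9, Knoll=13, Ivy=18, Grove=37 ⇒ Quarry
Quarry: Knoll=22, Ivy=27, Grove=28 ⇒ Knoll
Knoll: Ivy=10, Grove=36 ⇒ Ivy
Ivy: Grove=35 ⇒ Grove
NN route Maple → Juniper → Quarry → Knoll → Ivy → Grove → Maple costs 114.
Optimal: Maple → Ivy → Knoll → Grove → Quarry → Juniper → Maple costs 101 (by enumerating all 60 distinct tours).
Excess = 114 − 101 = 13.

The nearest-neighbour route is 13 m longer than optimal.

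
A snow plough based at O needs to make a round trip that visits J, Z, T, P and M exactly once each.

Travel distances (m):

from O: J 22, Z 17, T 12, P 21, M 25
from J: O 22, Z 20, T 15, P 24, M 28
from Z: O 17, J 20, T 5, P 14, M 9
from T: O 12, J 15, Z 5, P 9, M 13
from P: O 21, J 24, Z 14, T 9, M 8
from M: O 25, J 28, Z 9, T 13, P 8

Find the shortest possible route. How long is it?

With 5 stops there are 5!/2 = 60 distinct round trips (a route and its reverse cost the same).
O → J → Z → T → P → M → O: 22+20+5+9+8+25 = 89
O → J → Z → T → M → P → O: 22+20+5+13+8+21 = 89
O → J → Z → P → T → M → O: 22+20+14+9+13+25 = 103
O → J → Z → P → M → T → O: 22+20+14+8+13+12 = 89
O → J → Z → M → T → P → O: 22+20+9+13+9+21 = 94
O → J → Z → M → P → T → O: 22+20+9+8+9+12 = 80
O → J → T → Z → P → M → O: 22+15+5+14+8+25 = 89
O → J → T → Z → M → P → O: 22+15+5+9+8+21 = 80
O → J → T → P → Z → M → O: 22+15+9+14+9+25 = 94
O → J → T → P → M → Z → O: 22+15+9+8+9+17 = 80
O → J → T → M → Z → P → O: 22+15+13+9+14+21 = 94
O → J → T → M → P → Z → O: 22+15+13+8+14+17 = 89
O → J → P → Z → T → M → O: 22+24+14+5+13+25 = 103
O → J → P → Z → M → T → O: 22+24+14+9+13+12 = 94
… (46 more)
The minimum is 80.
One optimal route: O → J → Z → M → P → T → O (or its reverse).

Shortest round trip = 80 m.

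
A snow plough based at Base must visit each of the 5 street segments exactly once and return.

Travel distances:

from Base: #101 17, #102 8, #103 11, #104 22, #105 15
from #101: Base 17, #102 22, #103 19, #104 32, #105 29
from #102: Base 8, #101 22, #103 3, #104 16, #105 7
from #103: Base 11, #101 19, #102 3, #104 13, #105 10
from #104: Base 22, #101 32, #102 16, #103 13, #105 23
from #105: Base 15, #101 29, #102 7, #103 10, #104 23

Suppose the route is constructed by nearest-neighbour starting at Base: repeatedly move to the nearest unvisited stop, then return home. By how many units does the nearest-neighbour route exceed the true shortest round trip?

From Base: #102=8, #103=11, #105=15, #101=17, #104=22 → choose #102 (8).
From #102: #103=3, #105=7, #104=16, #101=22 → choose #103 (3).
From #103: #105=10, #104=13, #101=19 → choose #105 (10).
From #105: #104=23, #101=29 → choose #104 (23).
From #104: #101=32 → choose #101 (32).
NN route Base → #102 → #103 → #105 → #104 → #101 → Base costs 93.
Optimal: Base → #101 → #103 → #104 → #102 → #105 → Base costs 87 (by enumerating all 60 distinct tours).
Excess = 93 − 87 = 6.

Excess over optimum: 6.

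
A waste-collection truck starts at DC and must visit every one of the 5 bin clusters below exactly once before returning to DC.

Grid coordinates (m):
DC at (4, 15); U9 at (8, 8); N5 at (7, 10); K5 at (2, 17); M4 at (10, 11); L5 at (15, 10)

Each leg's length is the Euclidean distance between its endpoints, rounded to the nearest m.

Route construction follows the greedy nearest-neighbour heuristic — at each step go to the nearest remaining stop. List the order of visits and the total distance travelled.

At DC the remaining stops are K5 3, N5 6, M4 7, U9 8, L5 12; go to K5.
At K5 the remaining stops are N5 9, M4 10, U9 11, L5 15; go to N5.
At N5 the remaining stops are U9 2, M4 3, L5 8; go to U9.
At U9 the remaining stops are M4 4, L5 7; go to M4.
At M4 the remaining stops are L5 5; go to L5.
Return L5→DC: 12.
Total = 3 + 9 + 2 + 4 + 5 + 12 = 35.

Nearest-neighbour total = 35 m; route DC → K5 → N5 → U9 → M4 → L5 → DC.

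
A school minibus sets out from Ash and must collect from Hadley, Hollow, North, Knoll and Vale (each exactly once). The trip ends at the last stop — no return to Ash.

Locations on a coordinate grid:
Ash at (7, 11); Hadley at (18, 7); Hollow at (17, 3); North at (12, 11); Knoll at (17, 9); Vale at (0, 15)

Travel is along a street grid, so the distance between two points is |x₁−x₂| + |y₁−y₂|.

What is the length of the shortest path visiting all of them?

There are 5! = 120 possible orderings.
Ash - Hadley - Hollow - North - Knoll - Vale: 15+5+13+7+23 = 63
Ash - Hadley - Hollow - North - Vale - Knoll: 15+5+13+16+23 = 72
Ash - Hadley - Hollow - Knoll - North - Vale: 15+5+6+7+16 = 49
Ash - Hadley - Hollow - Knoll - Vale - North: 15+5+6+23+16 = 65
Ash - Hadley - Hollow - Vale - North - Knoll: 15+5+29+16+7 = 72
Ash - Hadley - Hollow - Vale - Knoll - North: 15+5+29+23+7 = 79
Ash - Hadley - North - Hollow - Knoll - Vale: 15+10+13+6+23 = 67
Ash - Hadley - North - Hollow - Vale - Knoll: 15+10+13+29+23 = 90
Ash - Hadley - North - Knoll - Hollow - Vale: 15+10+7+6+29 = 67
Ash - Hadley - North - Knoll - Vale - Hollow: 15+10+7+23+29 = 84
Ash - Hadley - North - Vale - Hollow - Knoll: 15+10+16+29+6 = 76
Ash - Hadley - North - Vale - Knoll - Hollow: 15+10+16+23+6 = 70
Ash - Hadley - Knoll - Hollow - North - Vale: 15+3+6+13+16 = 53
Ash - Hadley - Knoll - Hollow - Vale - North: 15+3+6+29+16 = 69
… (106 more)
Ash - Vale - North - Knoll - Hadley - Hollow: 11+16+7+3+5 = 42  ← best
The minimum is 42.
One shortest path: Ash → Vale → North → Knoll → Hadley → Hollow.

Minimum one-way distance = 42.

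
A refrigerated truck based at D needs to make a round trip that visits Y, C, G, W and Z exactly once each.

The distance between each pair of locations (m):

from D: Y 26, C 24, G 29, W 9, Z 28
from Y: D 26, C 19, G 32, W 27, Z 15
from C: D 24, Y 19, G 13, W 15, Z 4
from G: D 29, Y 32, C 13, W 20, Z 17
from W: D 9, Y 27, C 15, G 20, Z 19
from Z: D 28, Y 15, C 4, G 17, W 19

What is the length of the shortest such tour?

D→Y→C→G→W→Z→D: 26+19+13+20+19+28 = 125
D→Y→C→G→Z→W→D: 26+19+13+17+19+9 = 103
D→Y→C→W→G→Z→D: 26+19+15+20+17+28 = 125
D→Y→C→W→Z→G→D: 26+19+15+19+17+29 = 125
D→Y→C→Z→G→W→D: 26+19+4+17+20+9 = 95
D→Y→C→Z→W→G→D: 26+19+4+19+20+29 = 117
D→Y→G→C→W→Z→D: 26+32+13+15+19+28 = 133
D→Y→G→C→Z→W→D: 26+32+13+4+19+9 = 103
D→Y→G→W→C→Z→D: 26+32+20+15+4+28 = 125
D→Y→G→W→Z→C→D: 26+32+20+19+4+24 = 125
D→Y→G→Z→C→W→D: 26+32+17+4+15+9 = 103
D→Y→G→Z→W→C→D: 26+32+17+19+15+24 = 133
D→Y→W→C→G→Z→D: 26+27+15+13+17+28 = 126
D→Y→W→C→Z→G→D: 26+27+15+4+17+29 = 118
… (46 more)
D→Y→Z→C→G→W→D: 26+15+4+13+20+9 = 87  ← best
The minimum is 87.
One optimal route: D → Y → Z → C → G → W → D (or its reverse).

Minimum total distance: 87 m.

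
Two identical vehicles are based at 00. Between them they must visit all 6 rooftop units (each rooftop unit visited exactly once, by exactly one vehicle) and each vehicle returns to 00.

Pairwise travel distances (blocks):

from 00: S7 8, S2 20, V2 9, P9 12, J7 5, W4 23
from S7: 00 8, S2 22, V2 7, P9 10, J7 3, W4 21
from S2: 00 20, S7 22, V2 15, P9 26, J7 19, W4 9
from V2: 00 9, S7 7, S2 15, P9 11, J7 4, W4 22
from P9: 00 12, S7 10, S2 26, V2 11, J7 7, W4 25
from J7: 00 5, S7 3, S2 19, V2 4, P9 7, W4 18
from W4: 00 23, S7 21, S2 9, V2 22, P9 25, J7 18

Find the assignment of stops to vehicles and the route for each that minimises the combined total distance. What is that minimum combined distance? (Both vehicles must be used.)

Check every non-empty split of the stops between the two vehicles; for each half take its own optimal tour:
  {S7} + {S2, V2, P9, J7, W4}: 16 + 70 = 86
  {S2} + {S7, V2, P9, J7, W4}: 40 + 74 = 114
  {S7, S2} + {V2, P9, J7, W4}: 50 + 68 = 118
  {V2} + {S7, S2, P9, J7, W4}: 18 + 72 = 90
  {S7, V2} + {S2, P9, J7, W4}: 24 + 66 = 90
  {S2, V2} + {S7, P9, J7, W4}: 44 + 66 = 110
  … (31 splits in total)
Best: vehicle 1 00 → S7 → 00 = 16; vehicle 2 00 → V2 → S2 → W4 → P9 → J7 → 00 = 70; combined 86.

86 blocks — the smallest possible combined total.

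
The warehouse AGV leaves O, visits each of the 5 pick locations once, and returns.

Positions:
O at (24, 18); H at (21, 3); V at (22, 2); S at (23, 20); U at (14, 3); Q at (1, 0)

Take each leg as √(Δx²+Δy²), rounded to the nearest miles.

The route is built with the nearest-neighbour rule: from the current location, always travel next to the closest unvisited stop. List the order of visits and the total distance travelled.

Nearest-neighbour total = 70 miles; route O → S → H → V → U → Q → O.

From O: distances to unvisited — S=2, H=15, V=16, U=18, Q=29. Nearest is S (2).
From S: distances to unvisited — H=17, V=18, U=19, Q=30. Nearest is H (17).
From H: distances to unvisited — V=1, U=7, Q=20. Nearest is V (1).
From V: distances to unvisited — U=8, Q=21. Nearest is U (8).
From U: distances to unvisited — Q=13. Nearest is Q (13).
Return Q→O: 29.
Total = 2 + 17 + 1 + 8 + 13 + 29 = 70.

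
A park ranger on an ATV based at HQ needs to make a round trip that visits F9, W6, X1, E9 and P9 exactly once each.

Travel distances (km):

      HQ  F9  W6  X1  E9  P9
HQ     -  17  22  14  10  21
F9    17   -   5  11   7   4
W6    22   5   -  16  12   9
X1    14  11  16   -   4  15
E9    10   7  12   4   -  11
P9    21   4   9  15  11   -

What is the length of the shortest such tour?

Shortest round trip = 60 km.

There are 60 distinct closed tours to check (reversals are equivalent).
HQ→F9→W6→X1→E9→P9→HQ: 17+5+16+4+11+21 = 74
HQ→F9→W6→X1→P9→E9→HQ: 17+5+16+15+11+10 = 74
HQ→F9→W6→E9→X1→P9→HQ: 17+5+12+4+15+21 = 74
HQ→F9→W6→E9→P9→X1→HQ: 17+5+12+11+15+14 = 74
HQ→F9→W6→P9→X1→E9→HQ: 17+5+9+15+4+10 = 60
HQ→F9→W6→P9→E9→X1→HQ: 17+5+9+11+4+14 = 60
HQ→F9→X1→W6→E9→P9→HQ: 17+11+16+12+11+21 = 88
HQ→F9→X1→W6→P9→E9→HQ: 17+11+16+9+11+10 = 74
HQ→F9→X1→E9→W6→P9→HQ: 17+11+4+12+9+21 = 74
HQ→F9→X1→E9→P9→W6→HQ: 17+11+4+11+9+22 = 74
HQ→F9→X1→P9→W6→E9→HQ: 17+11+15+9+12+10 = 74
HQ→F9→X1→P9→E9→W6→HQ: 17+11+15+11+12+22 = 88
HQ→F9→E9→W6→X1→P9→HQ: 17+7+12+16+15+21 = 88
HQ→F9→E9→W6→P9→X1→HQ: 17+7+12+9+15+14 = 74
… (46 more)
The minimum is 60.
One optimal route: HQ → F9 → W6 → P9 → X1 → E9 → HQ (or its reverse).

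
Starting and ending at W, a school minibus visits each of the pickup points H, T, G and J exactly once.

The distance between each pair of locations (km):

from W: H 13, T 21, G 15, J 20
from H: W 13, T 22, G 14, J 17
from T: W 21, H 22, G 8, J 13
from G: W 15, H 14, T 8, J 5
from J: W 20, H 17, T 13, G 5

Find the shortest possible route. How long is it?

There are 12 distinct closed tours to check (reversals are equivalent).
W - H - T - G - J - W: 13+22+8+5+20 = 68
W - H - T - J - G - W: 13+22+13+5+15 = 68
W - H - G - T - J - W: 13+14+8+13+20 = 68
W - H - G - J - T - W: 13+14+5+13+21 = 66
W - H - J - T - G - W: 13+17+13+8+15 = 66
W - H - J - G - T - W: 13+17+5+8+21 = 64
W - T - H - G - J - W: 21+22+14+5+20 = 82
W - T - H - J - G - W: 21+22+17+5+15 = 80
W - T - G - H - J - W: 21+8+14+17+20 = 80
W - T - J - H - G - W: 21+13+17+14+15 = 80
W - G - H - T - J - W: 15+14+22+13+20 = 84
W - G - T - H - J - W: 15+8+22+17+20 = 82
The minimum is 64.
One optimal route: W → H → J → G → T → W (or its reverse).

Shortest round trip = 64 km.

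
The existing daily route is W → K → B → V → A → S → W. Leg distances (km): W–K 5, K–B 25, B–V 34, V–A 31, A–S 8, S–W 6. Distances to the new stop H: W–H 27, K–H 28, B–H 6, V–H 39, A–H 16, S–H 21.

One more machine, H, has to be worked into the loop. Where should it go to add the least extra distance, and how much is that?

Insertion cost between consecutive stops i–j is d(i,H) + d(H,j) − d(i,j):
  between W and K: 27 + 28 − 5 = 50
  between K and B: 28 + 6 − 25 = 9
  between B and V: 6 + 39 − 34 = 11
  between V and A: 39 + 16 − 31 = 24
  between A and S: 16 + 21 − 8 = 29
  between S and W: 21 + 27 − 6 = 42
Cheapest insertion is between K and B, adding 9.
New total = 109 + 9 = 118.

+9 km — insert H between K and B.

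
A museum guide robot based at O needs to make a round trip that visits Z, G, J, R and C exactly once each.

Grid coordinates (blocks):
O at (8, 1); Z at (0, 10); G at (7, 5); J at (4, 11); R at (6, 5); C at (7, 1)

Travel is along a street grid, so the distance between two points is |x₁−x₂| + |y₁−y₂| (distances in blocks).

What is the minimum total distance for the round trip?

O → Z → G → J → R → C → O: 17+12+9+8+5+1 = 52
O → Z → G → J → C → R → O: 17+12+9+13+5+6 = 62
O → Z → G → R → J → C → O: 17+12+1+8+13+1 = 52
O → Z → G → R → C → J → O: 17+12+1+5+13+14 = 62
O → Z → G → C → J → R → O: 17+12+4+13+8+6 = 60
O → Z → G → C → R → J → O: 17+12+4+5+8+14 = 60
O → Z → J → G → R → C → O: 17+5+9+1+5+1 = 38
O → Z → J → G → C → R → O: 17+5+9+4+5+6 = 46
O → Z → J → R → G → C → O: 17+5+8+1+4+1 = 36
O → Z → J → R → C → G → O: 17+5+8+5+4+5 = 44
O → Z → J → C → G → R → O: 17+5+13+4+1+6 = 46
O → Z → J → C → R → G → O: 17+5+13+5+1+5 = 46
O → Z → R → G → J → C → O: 17+11+1+9+13+1 = 52
O → Z → R → G → C → J → O: 17+11+1+4+13+14 = 60
… (46 more)
The minimum is 36.
One optimal route: O → Z → J → R → G → C → O (or its reverse).

Minimum total distance: 36 blocks.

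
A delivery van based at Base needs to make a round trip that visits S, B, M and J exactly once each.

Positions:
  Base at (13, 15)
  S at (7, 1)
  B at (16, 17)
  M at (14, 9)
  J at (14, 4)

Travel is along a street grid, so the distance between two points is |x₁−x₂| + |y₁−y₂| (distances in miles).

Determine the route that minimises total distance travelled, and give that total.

Base → S → B → M → J → Base: 20+25+10+5+12 = 72
Base → S → B → J → M → Base: 20+25+15+5+7 = 72
Base → S → M → B → J → Base: 20+15+10+15+12 = 72
Base → S → M → J → B → Base: 20+15+5+15+5 = 60
Base → S → J → B → M → Base: 20+10+15+10+7 = 62
Base → S → J → M → B → Base: 20+10+5+10+5 = 50
Base → B → S → M → J → Base: 5+25+15+5+12 = 62
Base → B → S → J → M → Base: 5+25+10+5+7 = 52
Base → B → M → S → J → Base: 5+10+15+10+12 = 52
Base → B → J → S → M → Base: 5+15+10+15+7 = 52
Base → M → S → B → J → Base: 7+15+25+15+12 = 74
Base → M → B → S → J → Base: 7+10+25+10+12 = 64
The minimum is 50.
One optimal route: Base → S → J → M → B → Base (or its reverse).

Minimum total distance: 50 miles.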